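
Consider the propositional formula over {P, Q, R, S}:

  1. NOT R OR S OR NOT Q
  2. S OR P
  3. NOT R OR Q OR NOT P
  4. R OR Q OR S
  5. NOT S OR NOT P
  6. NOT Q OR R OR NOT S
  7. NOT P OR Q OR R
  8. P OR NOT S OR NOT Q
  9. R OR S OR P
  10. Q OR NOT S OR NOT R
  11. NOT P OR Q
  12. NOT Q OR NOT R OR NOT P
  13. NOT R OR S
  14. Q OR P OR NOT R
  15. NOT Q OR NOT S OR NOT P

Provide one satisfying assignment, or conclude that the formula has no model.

P: true, Q: true, R: false, S: false

Branch on S: set S = false.
From the singleton clause (P), P = true.
From the singleton clause (Q), Q = true.
From the singleton clause (NOT R), R = false.
Every clause now holds.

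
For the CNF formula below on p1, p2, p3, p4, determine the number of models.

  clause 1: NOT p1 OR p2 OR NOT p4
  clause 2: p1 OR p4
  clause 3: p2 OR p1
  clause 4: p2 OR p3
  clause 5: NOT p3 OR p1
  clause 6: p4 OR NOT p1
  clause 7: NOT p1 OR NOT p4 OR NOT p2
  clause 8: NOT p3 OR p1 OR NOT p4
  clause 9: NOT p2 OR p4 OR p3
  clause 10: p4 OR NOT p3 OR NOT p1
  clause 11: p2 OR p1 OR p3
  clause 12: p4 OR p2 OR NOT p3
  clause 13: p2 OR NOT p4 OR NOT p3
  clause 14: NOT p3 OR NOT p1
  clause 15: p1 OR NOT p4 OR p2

There are 2^4 = 16 truth assignments over (p1, p2, p3, p4).
Check each against the 15 clauses (columns in the order p1, p2, p3, p4):
  F F F F  ✗ fails (p1 OR p4)
  F F F T  ✗ fails (p2 OR p1)
  F F T F  ✗ fails (p1 OR p4)
  F F T T  ✗ fails (p2 OR p1)
  F T F F  ✗ fails (p1 OR p4)
  F T F T  ✓ satisfies all
  F T T F  ✗ fails (p1 OR p4)
  F T T T  ✗ fails (NOT p3 OR p1)
  T F F F  ✗ fails (p2 OR p3)
  T F F T  ✗ fails (NOT p1 OR p2 OR NOT p4)
  T F T F  ✗ fails (p4 OR NOT p1)
  T F T T  ✗ fails (NOT p1 OR p2 OR NOT p4)
  T T F F  ✗ fails (p4 OR NOT p1)
  T T F T  ✗ fails (NOT p1 OR NOT p4 OR NOT p2)
  T T T F  ✗ fails (p4 OR NOT p1)
  T T T T  ✗ fails (NOT p1 OR NOT p4 OR NOT p2)
1 of the 16 rows is a model.

1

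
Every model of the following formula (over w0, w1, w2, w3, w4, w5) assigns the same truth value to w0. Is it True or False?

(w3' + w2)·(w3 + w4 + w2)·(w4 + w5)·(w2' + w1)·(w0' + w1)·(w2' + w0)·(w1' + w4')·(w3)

Suppose w0 = 0.
The clause (w2') is unit, so w2 = 0.
The clause (w3') is unit, so w3 = 0.
But (w3) is also a unit clause — contradiction.
So every satisfying assignment has w0 = True.

True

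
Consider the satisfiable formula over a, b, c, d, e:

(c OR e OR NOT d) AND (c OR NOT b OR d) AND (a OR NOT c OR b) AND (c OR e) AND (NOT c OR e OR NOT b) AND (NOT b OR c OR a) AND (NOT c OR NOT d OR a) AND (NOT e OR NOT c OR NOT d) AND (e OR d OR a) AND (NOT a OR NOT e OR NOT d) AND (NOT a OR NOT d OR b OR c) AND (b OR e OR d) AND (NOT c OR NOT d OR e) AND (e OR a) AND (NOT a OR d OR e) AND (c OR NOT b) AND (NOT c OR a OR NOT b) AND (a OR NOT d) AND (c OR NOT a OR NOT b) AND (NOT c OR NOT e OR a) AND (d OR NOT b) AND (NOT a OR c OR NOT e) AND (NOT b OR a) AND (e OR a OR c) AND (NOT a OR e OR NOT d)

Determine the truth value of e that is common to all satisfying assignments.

True

Suppose e = false.
From the singleton clause (c), c = true.
From the singleton clause (NOT b), b = false.
From the singleton clause (a), a = true.
From the singleton clause (d), d = true.
Now (NOT d) is unsatisfied and unit — conflict.
So every satisfying assignment has e = True.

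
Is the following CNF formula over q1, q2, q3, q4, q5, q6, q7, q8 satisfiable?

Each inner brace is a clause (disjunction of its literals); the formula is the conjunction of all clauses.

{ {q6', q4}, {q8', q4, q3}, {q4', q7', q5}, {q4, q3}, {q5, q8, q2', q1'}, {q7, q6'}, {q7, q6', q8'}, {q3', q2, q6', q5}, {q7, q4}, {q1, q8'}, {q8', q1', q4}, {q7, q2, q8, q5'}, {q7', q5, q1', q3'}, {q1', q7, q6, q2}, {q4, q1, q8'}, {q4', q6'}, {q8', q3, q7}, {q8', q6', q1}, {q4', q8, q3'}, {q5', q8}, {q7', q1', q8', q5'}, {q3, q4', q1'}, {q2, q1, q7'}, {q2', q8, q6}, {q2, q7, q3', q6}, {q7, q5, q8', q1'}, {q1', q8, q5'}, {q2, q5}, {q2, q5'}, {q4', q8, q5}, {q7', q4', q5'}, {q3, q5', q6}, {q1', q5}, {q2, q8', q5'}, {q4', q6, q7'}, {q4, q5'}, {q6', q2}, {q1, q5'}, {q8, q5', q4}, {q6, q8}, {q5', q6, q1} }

Branch on q6: set q6 = 0.
(q8) alone gives q8 = 1.
(q1) alone gives q1 = 1.
(q4) alone gives q4 = 1.
(q3) alone gives q3 = 1.
(q5) alone gives q5 = 1.
(q7') alone gives q7 = 0.
(q2) alone gives q2 = 1.
Every clause now holds.
A satisfying assignment: q1: 1, q2: 1, q3: 1, q4: 1, q5: 1, q6: 0, q7: 0, q8: 1.

Satisfiable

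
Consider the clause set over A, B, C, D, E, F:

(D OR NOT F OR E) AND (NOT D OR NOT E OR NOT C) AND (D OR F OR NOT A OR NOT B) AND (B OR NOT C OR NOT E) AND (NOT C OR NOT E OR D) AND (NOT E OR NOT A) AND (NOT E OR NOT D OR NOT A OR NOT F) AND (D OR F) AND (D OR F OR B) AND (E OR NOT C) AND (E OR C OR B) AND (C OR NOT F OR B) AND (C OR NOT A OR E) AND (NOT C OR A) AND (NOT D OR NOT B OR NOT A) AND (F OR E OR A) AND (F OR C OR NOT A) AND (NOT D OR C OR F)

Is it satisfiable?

Branch on E: set E = false.
The clause (NOT C) is unit, so C = false.
The clause (B) is unit, so B = true.
The clause (NOT A) is unit, so A = false.
The clause (F) is unit, so F = true.
The clause (D) is unit, so D = true.
This assignment satisfies each clause.
A satisfying assignment: A=false, B=true, C=false, D=true, E=false, F=true.

Yes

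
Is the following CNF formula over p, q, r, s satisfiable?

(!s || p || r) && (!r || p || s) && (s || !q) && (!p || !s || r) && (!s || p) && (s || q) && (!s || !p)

Try s = true.
The clause (p) is unit, so p = true.
Now (!p) is unsatisfied and unit — conflict.
Backtrack on s: now try s = false.
The clause (!q) is unit, so q = false.
Now (q) is unsatisfied and unit — conflict.
Neither s = true nor s = false works.
No assignment satisfies every clause.

No, unsatisfiable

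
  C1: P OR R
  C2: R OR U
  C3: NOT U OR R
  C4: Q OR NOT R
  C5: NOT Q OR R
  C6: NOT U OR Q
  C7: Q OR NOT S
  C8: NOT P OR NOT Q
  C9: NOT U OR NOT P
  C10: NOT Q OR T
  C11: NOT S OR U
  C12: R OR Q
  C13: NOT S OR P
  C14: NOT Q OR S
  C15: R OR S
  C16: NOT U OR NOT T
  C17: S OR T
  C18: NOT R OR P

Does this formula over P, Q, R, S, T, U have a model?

Unsatisfiable

Suppose P = true.
Unit clause (NOT Q) forces Q = false.
Unit clause (NOT R) forces R = false.
Now (R) is unsatisfied and unit — conflict.
Undo P and try P = false.
Unit clause (R) forces R = true.
Now (NOT R) is unsatisfied and unit — conflict.
Both values of P lead to a conflict.
No assignment satisfies every clause.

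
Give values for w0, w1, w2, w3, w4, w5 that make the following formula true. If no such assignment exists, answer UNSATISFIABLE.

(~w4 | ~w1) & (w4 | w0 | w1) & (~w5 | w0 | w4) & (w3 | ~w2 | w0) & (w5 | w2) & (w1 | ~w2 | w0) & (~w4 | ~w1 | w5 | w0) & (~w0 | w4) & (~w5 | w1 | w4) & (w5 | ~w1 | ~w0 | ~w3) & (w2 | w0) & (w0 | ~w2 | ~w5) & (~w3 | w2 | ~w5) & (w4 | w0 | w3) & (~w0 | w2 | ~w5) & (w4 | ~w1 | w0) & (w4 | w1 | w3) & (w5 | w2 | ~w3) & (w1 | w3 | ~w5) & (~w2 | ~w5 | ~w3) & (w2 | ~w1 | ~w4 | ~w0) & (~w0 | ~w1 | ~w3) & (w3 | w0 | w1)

Case w4 = 1:
From the singleton clause (~w1), w1 = 0.
Case w5 = 0:
From the singleton clause (w2), w2 = 1.
From the singleton clause (w0), w0 = 1.
No clause remains; w3 is free.

w0: 1; w1: 0; w2: 1; w3: 1; w4: 1; w5: 0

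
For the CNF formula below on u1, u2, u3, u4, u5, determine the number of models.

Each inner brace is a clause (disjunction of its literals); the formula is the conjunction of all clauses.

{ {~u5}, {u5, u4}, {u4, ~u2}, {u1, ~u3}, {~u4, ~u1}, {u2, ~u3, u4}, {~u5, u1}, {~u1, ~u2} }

There are 2^5 = 32 truth assignments over (u1, u2, u3, u4, u5).
Split on u1. With u1 = 1, the clauses containing u1 are satisfied and ~u1 drops from the rest; 0 of the 2^4 = 16 assignments to the other variables satisfy what remains.
With u1 = 0, by the same count on the reduced clause set, 2 assignments work.
(One model: u1=F, u2=F, u3=F, u4=T, u5=F.)
Total: 0 + 2 = 2.

2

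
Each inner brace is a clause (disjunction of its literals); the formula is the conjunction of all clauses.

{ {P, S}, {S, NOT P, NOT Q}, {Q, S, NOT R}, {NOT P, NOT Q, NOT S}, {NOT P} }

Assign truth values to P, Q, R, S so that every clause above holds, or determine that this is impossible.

P ↦ false,  Q ↦ true,  R ↦ false,  S ↦ true

Unit clause (NOT P) forces P = false.
Unit clause (S) forces S = true.
No clause remains; Q, R are free.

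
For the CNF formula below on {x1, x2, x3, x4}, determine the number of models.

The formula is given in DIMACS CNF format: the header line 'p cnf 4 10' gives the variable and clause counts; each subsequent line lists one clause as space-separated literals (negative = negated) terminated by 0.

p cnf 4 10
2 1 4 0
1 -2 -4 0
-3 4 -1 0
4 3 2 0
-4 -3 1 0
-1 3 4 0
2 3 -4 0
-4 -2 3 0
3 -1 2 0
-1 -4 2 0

There are 2^4 = 16 truth assignments over (x1, x2, x3, x4).
Check each against the 10 clauses (columns in the order x1, x2, x3, x4):
  F F F F  ✗ fails (x2 ∨ x1 ∨ x4)
  F F F T  ✗ fails (x2 ∨ x3 ∨ ¬x4)
  F F T F  ✗ fails (x2 ∨ x1 ∨ x4)
  F F T T  ✗ fails (¬x4 ∨ ¬x3 ∨ x1)
  F T F F  ✓ satisfies all
  F T F T  ✗ fails (x1 ∨ ¬x2 ∨ ¬x4)
  F T T F  ✓ satisfies all
  F T T T  ✗ fails (x1 ∨ ¬x2 ∨ ¬x4)
  T F F F  ✗ fails (x4 ∨ x3 ∨ x2)
  T F F T  ✗ fails (x2 ∨ x3 ∨ ¬x4)
  T F T F  ✗ fails (¬x3 ∨ x4 ∨ ¬x1)
  T F T T  ✗ fails (¬x1 ∨ ¬x4 ∨ x2)
  T T F F  ✗ fails (¬x1 ∨ x3 ∨ x4)
  T T F T  ✗ fails (¬x4 ∨ ¬x2 ∨ x3)
  T T T F  ✗ fails (¬x3 ∨ x4 ∨ ¬x1)
  T T T T  ✓ satisfies all
3 of the 16 rows are models.

3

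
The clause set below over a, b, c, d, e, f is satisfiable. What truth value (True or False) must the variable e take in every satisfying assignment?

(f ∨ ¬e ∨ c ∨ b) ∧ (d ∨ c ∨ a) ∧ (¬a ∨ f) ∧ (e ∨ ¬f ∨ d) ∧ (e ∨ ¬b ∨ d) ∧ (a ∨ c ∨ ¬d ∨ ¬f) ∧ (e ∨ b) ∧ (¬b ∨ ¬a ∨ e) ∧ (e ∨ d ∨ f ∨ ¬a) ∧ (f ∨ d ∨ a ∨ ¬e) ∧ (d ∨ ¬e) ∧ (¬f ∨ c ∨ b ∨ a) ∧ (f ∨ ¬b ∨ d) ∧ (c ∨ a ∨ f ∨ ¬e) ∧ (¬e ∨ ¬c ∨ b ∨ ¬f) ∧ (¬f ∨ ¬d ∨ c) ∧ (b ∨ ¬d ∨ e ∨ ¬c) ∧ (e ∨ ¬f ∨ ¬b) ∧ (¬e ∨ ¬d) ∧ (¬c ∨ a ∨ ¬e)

Suppose e = True.
From the singleton clause (d), d = True.
But (¬d) is also a unit clause — contradiction.
So every satisfying assignment has e = False.

False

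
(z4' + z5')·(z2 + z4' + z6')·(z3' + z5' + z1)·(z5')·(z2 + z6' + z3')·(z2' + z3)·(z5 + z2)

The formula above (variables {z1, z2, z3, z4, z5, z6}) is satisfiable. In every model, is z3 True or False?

True

Suppose z3 = 0.
The clause (z5') is unit, so z5 = 0.
The clause (z2') is unit, so z2 = 0.
But (z2) is also a unit clause — contradiction.
So every satisfying assignment has z3 = True.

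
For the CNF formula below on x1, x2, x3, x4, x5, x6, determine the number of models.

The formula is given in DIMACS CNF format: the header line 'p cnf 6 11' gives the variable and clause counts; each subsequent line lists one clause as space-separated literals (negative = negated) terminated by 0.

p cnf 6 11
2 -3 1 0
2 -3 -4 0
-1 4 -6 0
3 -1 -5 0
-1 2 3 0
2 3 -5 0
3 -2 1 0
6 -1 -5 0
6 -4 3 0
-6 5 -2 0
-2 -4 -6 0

There are 2^6 = 64 truth assignments over (x1, x2, x3, x4, x5, x6).
Split on x6. With x6 = True, the clauses containing x6 are satisfied and ¬x6 drops from the rest; 3 of the 2^5 = 32 assignments to the other variables satisfy what remains.
With x6 = False, by the same count on the reduced clause set, 9 assignments work.
Total: 3 + 9 = 12.

12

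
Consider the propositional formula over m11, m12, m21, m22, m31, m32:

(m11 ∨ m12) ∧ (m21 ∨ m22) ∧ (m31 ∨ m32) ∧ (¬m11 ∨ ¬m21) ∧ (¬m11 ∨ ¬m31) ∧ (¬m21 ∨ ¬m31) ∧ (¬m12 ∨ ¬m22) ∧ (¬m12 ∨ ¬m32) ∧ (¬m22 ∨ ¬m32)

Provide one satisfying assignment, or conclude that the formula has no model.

UNSATISFIABLE

Suppose m11 = True.
Unit clause (¬m21) forces m21 = False.
Unit clause (m22) forces m22 = True.
Unit clause (¬m31) forces m31 = False.
Unit clause (m32) forces m32 = True.
But (¬m32) is also a unit clause — contradiction.
Undo m11 and try m11 = False.
Unit clause (m12) forces m12 = True.
Unit clause (¬m22) forces m22 = False.
Unit clause (m21) forces m21 = True.
Unit clause (¬m31) forces m31 = False.
Unit clause (m32) forces m32 = True.
But (¬m32) is also a unit clause — contradiction.
Neither m11 = True nor m11 = False works.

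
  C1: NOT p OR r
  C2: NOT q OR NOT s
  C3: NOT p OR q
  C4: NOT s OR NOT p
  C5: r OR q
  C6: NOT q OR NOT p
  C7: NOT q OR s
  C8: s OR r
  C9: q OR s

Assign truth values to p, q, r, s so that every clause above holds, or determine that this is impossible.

Try p = false.
Try q = false.
From the singleton clause (r), r = true.
From the singleton clause (s), s = true.
Every clause now holds.

p: false, q: false, r: true, s: true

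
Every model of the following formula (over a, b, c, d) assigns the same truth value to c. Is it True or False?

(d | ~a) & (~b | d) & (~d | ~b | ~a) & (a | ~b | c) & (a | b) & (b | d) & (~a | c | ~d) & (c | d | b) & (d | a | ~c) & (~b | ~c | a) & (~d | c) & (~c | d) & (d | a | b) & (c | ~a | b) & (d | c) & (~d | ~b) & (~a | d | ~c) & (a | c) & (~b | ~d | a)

True

Suppose c = 0.
The clause (~d) is unit, so d = 0.
But (d) is also a unit clause — contradiction.
So every satisfying assignment has c = True.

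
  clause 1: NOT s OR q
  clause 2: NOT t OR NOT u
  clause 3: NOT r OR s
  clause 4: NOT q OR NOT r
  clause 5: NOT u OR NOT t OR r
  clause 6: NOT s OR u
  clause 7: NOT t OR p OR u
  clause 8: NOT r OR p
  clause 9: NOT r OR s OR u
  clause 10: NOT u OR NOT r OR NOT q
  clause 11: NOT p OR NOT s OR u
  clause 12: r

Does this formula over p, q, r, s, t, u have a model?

(r) alone gives r = true.
(s) alone gives s = true.
(q) alone gives q = true.
That conflicts with the unit clause (NOT q).
No assignment satisfies every clause.

No, unsatisfiable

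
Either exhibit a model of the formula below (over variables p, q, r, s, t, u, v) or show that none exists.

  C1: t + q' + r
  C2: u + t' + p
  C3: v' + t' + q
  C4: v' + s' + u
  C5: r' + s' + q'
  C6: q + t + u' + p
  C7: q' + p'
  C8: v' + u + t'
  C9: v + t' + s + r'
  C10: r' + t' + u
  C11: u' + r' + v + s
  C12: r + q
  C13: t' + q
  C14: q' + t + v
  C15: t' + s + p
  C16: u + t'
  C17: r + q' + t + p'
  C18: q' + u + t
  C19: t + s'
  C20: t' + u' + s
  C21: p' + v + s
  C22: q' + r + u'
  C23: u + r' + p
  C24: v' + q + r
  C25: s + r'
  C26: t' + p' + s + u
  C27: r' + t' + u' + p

Try q = 0.
Unit clause (r) forces r = 1.
Unit clause (t') forces t = 0.
Unit clause (s') forces s = 0.
But (s) is also a unit clause — contradiction.
So q must be the other value — set q = 1.
Unit clause (p') forces p = 0.
Try t = 1.
Unit clause (u) forces u = 1.
Unit clause (s) forces s = 1.
Unit clause (r') forces r = 0.
But (r) is also a unit clause — contradiction.
So t must be the other value — set t = 0.
Unit clause (r) forces r = 1.
Unit clause (s') forces s = 0.
But (s) is also a unit clause — contradiction.
Both values of t lead to a conflict.
Both values of q lead to a conflict.

UNSATISFIABLE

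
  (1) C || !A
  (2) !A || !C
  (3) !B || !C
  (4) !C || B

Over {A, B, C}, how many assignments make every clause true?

2

There are 2^3 = 8 truth assignments over (A, B, C).
Check each against the 4 clauses (columns in the order A, B, C):
  F F F  ✓ satisfies all
  F F T  ✗ fails (!C || B)
  F T F  ✓ satisfies all
  F T T  ✗ fails (!B || !C)
  T F F  ✗ fails (C || !A)
  T F T  ✗ fails (!A || !C)
  T T F  ✗ fails (C || !A)
  T T T  ✗ fails (!A || !C)
2 of the 8 rows are models.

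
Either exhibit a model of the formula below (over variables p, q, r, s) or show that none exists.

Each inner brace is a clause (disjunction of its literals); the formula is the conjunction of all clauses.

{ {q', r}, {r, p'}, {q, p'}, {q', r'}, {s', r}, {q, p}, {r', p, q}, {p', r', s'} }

Suppose q = 0.
(p') alone gives p = 0.
That conflicts with the unit clause (p).
Undo q and try q = 1.
(r) alone gives r = 1.
That conflicts with the unit clause (r').
Either choice for q ends in contradiction.

UNSATISFIABLE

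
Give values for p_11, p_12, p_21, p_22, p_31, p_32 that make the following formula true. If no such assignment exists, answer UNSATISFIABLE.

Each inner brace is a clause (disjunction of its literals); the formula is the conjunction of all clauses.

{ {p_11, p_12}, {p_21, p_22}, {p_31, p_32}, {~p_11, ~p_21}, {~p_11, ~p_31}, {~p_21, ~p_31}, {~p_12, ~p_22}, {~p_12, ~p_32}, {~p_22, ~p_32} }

Suppose p_11 = 1.
From the singleton clause (~p_21), p_21 = 0.
From the singleton clause (p_22), p_22 = 1.
From the singleton clause (~p_31), p_31 = 0.
From the singleton clause (p_32), p_32 = 1.
Now (~p_32) is unsatisfied and unit — conflict.
Undo p_11 and try p_11 = 0.
From the singleton clause (p_12), p_12 = 1.
From the singleton clause (~p_22), p_22 = 0.
From the singleton clause (p_21), p_21 = 1.
From the singleton clause (~p_31), p_31 = 0.
From the singleton clause (p_32), p_32 = 1.
Now (~p_32) is unsatisfied and unit — conflict.
Either choice for p_11 ends in contradiction.

UNSATISFIABLE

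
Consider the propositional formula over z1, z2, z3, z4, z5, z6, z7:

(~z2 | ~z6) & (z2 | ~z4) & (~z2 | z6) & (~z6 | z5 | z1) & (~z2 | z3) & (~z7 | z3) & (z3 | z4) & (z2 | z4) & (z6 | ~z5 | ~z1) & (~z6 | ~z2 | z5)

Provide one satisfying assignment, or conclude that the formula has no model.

Suppose z2 = 0.
From the singleton clause (~z4), z4 = 0.
But (z4) is also a unit clause — contradiction.
Undo z2 and try z2 = 1.
From the singleton clause (~z6), z6 = 0.
But (z6) is also a unit clause — contradiction.
Neither z2 = 1 nor z2 = 0 works.

UNSATISFIABLE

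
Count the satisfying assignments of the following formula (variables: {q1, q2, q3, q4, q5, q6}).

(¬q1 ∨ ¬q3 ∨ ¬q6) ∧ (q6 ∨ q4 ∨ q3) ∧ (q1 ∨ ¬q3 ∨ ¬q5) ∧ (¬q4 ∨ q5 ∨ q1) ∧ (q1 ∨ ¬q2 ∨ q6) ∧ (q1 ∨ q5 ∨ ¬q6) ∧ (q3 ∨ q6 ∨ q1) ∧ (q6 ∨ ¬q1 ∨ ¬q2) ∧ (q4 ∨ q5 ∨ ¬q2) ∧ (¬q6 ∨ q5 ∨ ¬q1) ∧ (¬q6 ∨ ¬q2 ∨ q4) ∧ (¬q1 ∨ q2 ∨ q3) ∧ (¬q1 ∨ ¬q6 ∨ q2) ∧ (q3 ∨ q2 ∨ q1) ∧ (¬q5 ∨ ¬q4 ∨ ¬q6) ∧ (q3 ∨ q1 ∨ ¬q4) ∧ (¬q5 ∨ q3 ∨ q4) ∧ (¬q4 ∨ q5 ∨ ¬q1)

There are 2^6 = 64 truth assignments over (q1, q2, q3, q4, q5, q6).
Split on q2. With q2 = True, the clauses containing q2 are satisfied and ¬q2 drops from the rest; 0 of the 2^5 = 32 assignments to the other variables satisfy what remains.
With q2 = False, by the same count on the reduced clause set, 4 assignments work.
Total: 0 + 4 = 4.

4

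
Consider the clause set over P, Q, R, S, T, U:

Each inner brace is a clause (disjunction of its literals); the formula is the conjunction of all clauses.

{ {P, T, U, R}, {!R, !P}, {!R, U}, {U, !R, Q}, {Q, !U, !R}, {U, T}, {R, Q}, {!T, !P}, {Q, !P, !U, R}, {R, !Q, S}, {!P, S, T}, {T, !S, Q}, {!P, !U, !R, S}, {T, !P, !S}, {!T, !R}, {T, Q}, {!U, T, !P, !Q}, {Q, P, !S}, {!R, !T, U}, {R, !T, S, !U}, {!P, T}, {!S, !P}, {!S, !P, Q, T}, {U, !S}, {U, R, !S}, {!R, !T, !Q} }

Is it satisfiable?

Suppose R = false.
(Q) alone gives Q = true.
(S) alone gives S = true.
(!P) alone gives P = false.
(U) alone gives U = true.
Every clause is now satisfied; T is unconstrained.
A satisfying assignment: P ↦ false, Q ↦ true, R ↦ false, S ↦ true, T ↦ false, U ↦ true.

Yes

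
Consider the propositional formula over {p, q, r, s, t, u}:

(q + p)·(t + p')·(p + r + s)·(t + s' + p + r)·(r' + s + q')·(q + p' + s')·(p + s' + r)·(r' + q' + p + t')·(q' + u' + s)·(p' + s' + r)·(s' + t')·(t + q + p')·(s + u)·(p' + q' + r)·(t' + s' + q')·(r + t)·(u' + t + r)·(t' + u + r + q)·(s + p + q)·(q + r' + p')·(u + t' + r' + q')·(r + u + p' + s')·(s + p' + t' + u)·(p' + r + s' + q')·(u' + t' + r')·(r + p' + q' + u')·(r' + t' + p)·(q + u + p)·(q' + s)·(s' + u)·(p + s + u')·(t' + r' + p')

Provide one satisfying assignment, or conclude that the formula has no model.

Case q = 1:
The clause (s) is unit, so s = 1.
The clause (t') is unit, so t = 0.
The clause (p') is unit, so p = 0.
The clause (r) is unit, so r = 1.
The clause (u) is unit, so u = 1.
This assignment satisfies each clause.

p=0,  q=1,  r=1,  s=1,  t=0,  u=1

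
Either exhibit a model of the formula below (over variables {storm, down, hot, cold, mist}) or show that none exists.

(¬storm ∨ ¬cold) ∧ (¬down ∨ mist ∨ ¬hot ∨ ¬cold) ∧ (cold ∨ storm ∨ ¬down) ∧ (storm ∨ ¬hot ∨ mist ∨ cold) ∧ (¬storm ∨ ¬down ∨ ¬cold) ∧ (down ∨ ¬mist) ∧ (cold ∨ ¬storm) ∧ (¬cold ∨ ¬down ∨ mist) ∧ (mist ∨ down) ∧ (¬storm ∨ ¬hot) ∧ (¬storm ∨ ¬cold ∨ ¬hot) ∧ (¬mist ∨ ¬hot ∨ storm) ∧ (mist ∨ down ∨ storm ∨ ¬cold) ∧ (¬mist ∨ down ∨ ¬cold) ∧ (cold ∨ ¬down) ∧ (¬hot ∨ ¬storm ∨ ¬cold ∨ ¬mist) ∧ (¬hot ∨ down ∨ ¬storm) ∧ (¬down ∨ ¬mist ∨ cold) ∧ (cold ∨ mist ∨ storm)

storm ↦ False, down ↦ True, hot ↦ False, cold ↦ True, mist ↦ True

Case storm = False:
Case cold = True:
Case down = True:
(mist) alone gives mist = True.
(¬hot) alone gives hot = False.
All clauses are satisfied.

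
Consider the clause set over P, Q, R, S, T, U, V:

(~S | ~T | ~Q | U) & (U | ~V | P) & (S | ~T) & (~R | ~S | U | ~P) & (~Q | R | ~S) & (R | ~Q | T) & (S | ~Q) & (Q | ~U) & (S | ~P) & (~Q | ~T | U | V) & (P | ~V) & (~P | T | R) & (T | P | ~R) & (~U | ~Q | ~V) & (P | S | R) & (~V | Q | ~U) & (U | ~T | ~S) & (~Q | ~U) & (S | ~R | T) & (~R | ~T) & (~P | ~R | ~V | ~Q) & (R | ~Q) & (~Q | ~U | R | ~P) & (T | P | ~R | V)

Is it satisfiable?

Yes

Case S = 1:
Case Q = 0:
The clause (~U) is unit, so U = 0.
The clause (~T) is unit, so T = 0.
Case V = 0:
Case R = 0:
The clause (~P) is unit, so P = 0.
This assignment satisfies each clause.
A satisfying assignment: P ↦ 0, Q ↦ 0, R ↦ 0, S ↦ 1, T ↦ 0, U ↦ 0, V ↦ 0.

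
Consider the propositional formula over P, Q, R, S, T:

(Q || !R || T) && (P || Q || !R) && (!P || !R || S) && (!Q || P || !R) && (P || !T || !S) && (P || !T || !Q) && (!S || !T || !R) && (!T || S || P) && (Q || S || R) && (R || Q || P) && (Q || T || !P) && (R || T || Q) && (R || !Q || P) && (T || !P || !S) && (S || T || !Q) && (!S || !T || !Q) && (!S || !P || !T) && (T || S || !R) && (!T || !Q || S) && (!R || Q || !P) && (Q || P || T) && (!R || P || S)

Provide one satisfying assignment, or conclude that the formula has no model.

UNSATISFIABLE

Suppose Q = true.
Suppose P = true.
Suppose R = false.
Suppose T = true.
(!S) alone gives S = false.
But (S) is also a unit clause — contradiction.
So T must be the other value — set T = false.
(!S) alone gives S = false.
But (S) is also a unit clause — contradiction.
Both values of T lead to a conflict.
So R must be the other value — set R = true.
(S) alone gives S = true.
(!T) alone gives T = false.
But (T) is also a unit clause — contradiction.
Both values of R lead to a conflict.
So P must be the other value — set P = false.
(!R) alone gives R = false.
But (R) is also a unit clause — contradiction.
Both values of P lead to a conflict.
So Q must be the other value — set Q = false.
Suppose R = false.
(S) alone gives S = true.
(P) alone gives P = true.
(T) alone gives T = true.
But (!T) is also a unit clause — contradiction.
So R must be the other value — set R = true.
(T) alone gives T = true.
(P) alone gives P = true.
But (!P) is also a unit clause — contradiction.
Both values of R lead to a conflict.
Both values of Q lead to a conflict.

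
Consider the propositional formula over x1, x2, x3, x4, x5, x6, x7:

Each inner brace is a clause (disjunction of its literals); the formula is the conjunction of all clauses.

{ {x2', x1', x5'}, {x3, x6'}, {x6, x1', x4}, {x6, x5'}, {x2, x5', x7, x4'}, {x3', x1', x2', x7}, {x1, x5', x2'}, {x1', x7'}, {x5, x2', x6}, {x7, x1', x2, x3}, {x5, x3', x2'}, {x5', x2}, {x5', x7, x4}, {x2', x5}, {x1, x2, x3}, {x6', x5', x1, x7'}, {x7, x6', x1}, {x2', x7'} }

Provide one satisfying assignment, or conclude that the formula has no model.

x1=0; x2=0; x3=1; x4=0; x5=0; x6=1; x7=1

Branch on x3: set x3 = 1.
Branch on x6: set x6 = 1.
Branch on x1: set x1 = 0.
Unit clause (x7) forces x7 = 1.
Unit clause (x5') forces x5 = 0.
Unit clause (x2') forces x2 = 0.
No clause remains; x4 is free.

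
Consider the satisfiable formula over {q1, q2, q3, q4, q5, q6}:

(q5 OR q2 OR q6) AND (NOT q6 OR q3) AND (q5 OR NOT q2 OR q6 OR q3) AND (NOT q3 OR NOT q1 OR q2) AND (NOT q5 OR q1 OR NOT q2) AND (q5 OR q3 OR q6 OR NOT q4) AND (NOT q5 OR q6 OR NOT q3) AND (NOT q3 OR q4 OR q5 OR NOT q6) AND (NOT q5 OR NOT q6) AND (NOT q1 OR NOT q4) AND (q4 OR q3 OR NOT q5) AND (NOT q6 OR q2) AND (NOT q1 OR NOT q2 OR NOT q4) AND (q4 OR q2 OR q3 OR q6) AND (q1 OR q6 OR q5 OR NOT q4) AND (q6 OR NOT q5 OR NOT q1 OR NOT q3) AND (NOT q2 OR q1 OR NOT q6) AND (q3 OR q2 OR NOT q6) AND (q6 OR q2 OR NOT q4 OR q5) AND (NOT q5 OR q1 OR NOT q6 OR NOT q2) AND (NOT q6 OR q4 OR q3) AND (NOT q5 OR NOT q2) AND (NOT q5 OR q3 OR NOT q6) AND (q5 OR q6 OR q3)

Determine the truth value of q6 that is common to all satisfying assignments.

False

Suppose q6 = true.
(q3) alone gives q3 = true.
(NOT q5) alone gives q5 = false.
(q4) alone gives q4 = true.
(NOT q1) alone gives q1 = false.
(q2) alone gives q2 = true.
But (NOT q2) is also a unit clause — contradiction.
So every satisfying assignment has q6 = False.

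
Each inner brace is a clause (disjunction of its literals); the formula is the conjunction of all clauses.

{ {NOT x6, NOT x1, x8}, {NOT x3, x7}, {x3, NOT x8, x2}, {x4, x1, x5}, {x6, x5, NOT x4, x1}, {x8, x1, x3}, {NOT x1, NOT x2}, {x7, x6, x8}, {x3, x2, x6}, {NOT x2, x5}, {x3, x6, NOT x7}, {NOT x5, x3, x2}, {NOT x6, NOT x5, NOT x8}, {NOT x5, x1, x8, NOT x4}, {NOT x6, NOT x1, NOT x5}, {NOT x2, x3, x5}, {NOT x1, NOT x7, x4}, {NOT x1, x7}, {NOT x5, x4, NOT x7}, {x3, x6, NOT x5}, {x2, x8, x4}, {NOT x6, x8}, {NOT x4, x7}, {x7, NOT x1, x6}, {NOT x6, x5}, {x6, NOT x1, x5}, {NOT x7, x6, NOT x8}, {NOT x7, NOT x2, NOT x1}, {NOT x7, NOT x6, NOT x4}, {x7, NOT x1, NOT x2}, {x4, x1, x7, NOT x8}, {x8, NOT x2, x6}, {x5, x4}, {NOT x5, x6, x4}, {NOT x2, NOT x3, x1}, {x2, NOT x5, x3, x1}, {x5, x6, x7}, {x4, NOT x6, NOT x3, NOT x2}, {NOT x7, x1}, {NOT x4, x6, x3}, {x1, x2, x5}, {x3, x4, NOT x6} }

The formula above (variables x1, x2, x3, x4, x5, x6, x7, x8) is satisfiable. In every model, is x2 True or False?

False

Suppose x2 = true.
From the singleton clause (NOT x1), x1 = false.
From the singleton clause (x5), x5 = true.
From the singleton clause (NOT x3), x3 = false.
From the singleton clause (x8), x8 = true.
From the singleton clause (NOT x6), x6 = false.
Now (x6) is unsatisfied and unit — conflict.
So every satisfying assignment has x2 = False.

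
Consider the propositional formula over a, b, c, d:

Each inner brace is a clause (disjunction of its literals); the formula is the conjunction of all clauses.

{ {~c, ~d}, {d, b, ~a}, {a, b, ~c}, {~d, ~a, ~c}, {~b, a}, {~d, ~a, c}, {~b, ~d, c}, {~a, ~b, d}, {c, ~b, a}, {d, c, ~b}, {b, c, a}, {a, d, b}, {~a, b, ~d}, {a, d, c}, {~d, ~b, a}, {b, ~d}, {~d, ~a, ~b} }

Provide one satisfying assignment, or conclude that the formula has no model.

UNSATISFIABLE

Case c = 0:
Case b = 0:
The clause (a) is unit, so a = 1.
The clause (d) is unit, so d = 1.
Now (~d) is unsatisfied and unit — conflict.
So b must be the other value — set b = 1.
The clause (a) is unit, so a = 1.
The clause (~d) is unit, so d = 0.
Now (d) is unsatisfied and unit — conflict.
Both values of b lead to a conflict.
So c must be the other value — set c = 1.
The clause (~d) is unit, so d = 0.
Case b = 1:
The clause (a) is unit, so a = 1.
Now (~a) is unsatisfied and unit — conflict.
So b must be the other value — set b = 0.
The clause (~a) is unit, so a = 0.
Now (a) is unsatisfied and unit — conflict.
Both values of b lead to a conflict.
Both values of c lead to a conflict.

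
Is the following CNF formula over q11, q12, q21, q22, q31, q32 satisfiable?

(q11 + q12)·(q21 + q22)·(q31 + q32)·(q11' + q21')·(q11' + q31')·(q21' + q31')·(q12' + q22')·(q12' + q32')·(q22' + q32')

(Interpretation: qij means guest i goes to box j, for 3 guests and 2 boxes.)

Branch on q11: set q11 = 1.
From the singleton clause (q21'), q21 = 0.
From the singleton clause (q22), q22 = 1.
From the singleton clause (q31'), q31 = 0.
From the singleton clause (q32), q32 = 1.
That conflicts with the unit clause (q32').
Undo q11 and try q11 = 0.
From the singleton clause (q12), q12 = 1.
From the singleton clause (q22'), q22 = 0.
From the singleton clause (q21), q21 = 1.
From the singleton clause (q31'), q31 = 0.
From the singleton clause (q32), q32 = 1.
That conflicts with the unit clause (q32').
Neither q11 = 1 nor q11 = 0 works.
No assignment satisfies every clause.

No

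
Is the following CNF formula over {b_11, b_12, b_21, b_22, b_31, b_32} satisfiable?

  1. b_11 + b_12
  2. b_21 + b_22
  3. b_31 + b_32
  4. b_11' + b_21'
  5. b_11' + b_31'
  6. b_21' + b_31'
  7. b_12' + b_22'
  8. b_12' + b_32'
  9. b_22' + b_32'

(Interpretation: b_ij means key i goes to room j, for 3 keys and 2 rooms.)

Suppose b_11 = 1.
The clause (b_21') is unit, so b_21 = 0.
The clause (b_22) is unit, so b_22 = 1.
The clause (b_31') is unit, so b_31 = 0.
The clause (b_32) is unit, so b_32 = 1.
But (b_32') is also a unit clause — contradiction.
So b_11 must be the other value — set b_11 = 0.
The clause (b_12) is unit, so b_12 = 1.
The clause (b_22') is unit, so b_22 = 0.
The clause (b_21) is unit, so b_21 = 1.
The clause (b_31') is unit, so b_31 = 0.
The clause (b_32) is unit, so b_32 = 1.
But (b_32') is also a unit clause — contradiction.
Either choice for b_11 ends in contradiction.
No assignment satisfies every clause.

Unsatisfiable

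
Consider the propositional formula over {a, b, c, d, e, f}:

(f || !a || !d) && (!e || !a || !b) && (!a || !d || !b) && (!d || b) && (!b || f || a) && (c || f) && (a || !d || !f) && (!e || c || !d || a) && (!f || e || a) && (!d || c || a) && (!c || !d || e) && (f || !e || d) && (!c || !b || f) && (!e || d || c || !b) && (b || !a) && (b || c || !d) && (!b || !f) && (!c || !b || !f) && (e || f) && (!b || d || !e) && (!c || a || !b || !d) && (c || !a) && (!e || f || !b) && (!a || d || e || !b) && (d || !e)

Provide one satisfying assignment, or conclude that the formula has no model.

UNSATISFIABLE

Try d = false.
Unit clause (!e) forces e = false.
Unit clause (f) forces f = true.
Unit clause (a) forces a = true.
Unit clause (b) forces b = true.
That conflicts with the unit clause (!b).
That branch fails; take d = true instead.
Unit clause (b) forces b = true.
Unit clause (!a) forces a = false.
Unit clause (f) forces f = true.
That conflicts with the unit clause (!f).
Neither d = true nor d = false works.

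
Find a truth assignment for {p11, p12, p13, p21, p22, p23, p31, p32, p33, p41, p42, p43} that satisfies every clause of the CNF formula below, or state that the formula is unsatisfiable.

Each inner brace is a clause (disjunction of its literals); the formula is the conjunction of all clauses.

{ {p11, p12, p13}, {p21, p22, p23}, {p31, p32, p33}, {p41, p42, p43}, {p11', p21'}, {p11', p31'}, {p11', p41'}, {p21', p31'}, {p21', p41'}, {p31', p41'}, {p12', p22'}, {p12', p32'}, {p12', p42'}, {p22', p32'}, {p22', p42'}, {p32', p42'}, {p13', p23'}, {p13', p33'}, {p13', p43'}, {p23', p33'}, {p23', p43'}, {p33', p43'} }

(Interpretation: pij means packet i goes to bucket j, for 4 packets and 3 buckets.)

Suppose p11 = 0.
Suppose p12 = 1.
Unit clause (p22') forces p22 = 0.
Unit clause (p32') forces p32 = 0.
Unit clause (p42') forces p42 = 0.
Suppose p21 = 1.
Unit clause (p31') forces p31 = 0.
Unit clause (p33) forces p33 = 1.
Unit clause (p41') forces p41 = 0.
Unit clause (p43) forces p43 = 1.
But (p43') is also a unit clause — contradiction.
Backtrack on p21: now try p21 = 0.
Unit clause (p23) forces p23 = 1.
Unit clause (p13') forces p13 = 0.
Unit clause (p33') forces p33 = 0.
Unit clause (p31) forces p31 = 1.
Unit clause (p41') forces p41 = 0.
Unit clause (p43) forces p43 = 1.
But (p43') is also a unit clause — contradiction.
Either choice for p21 ends in contradiction.
Backtrack on p12: now try p12 = 0.
Unit clause (p13) forces p13 = 1.
Unit clause (p23') forces p23 = 0.
Unit clause (p33') forces p33 = 0.
Unit clause (p43') forces p43 = 0.
Suppose p21 = 1.
Unit clause (p31') forces p31 = 0.
Unit clause (p32) forces p32 = 1.
Unit clause (p41') forces p41 = 0.
Unit clause (p42) forces p42 = 1.
But (p42') is also a unit clause — contradiction.
Backtrack on p21: now try p21 = 0.
Unit clause (p22) forces p22 = 1.
Unit clause (p32') forces p32 = 0.
Unit clause (p31) forces p31 = 1.
Unit clause (p41') forces p41 = 0.
Unit clause (p42) forces p42 = 1.
But (p42') is also a unit clause — contradiction.
Either choice for p21 ends in contradiction.
Either choice for p12 ends in contradiction.
Backtrack on p11: now try p11 = 1.
Unit clause (p21') forces p21 = 0.
Unit clause (p31') forces p31 = 0.
Unit clause (p41') forces p41 = 0.
Suppose p22 = 1.
Unit clause (p12') forces p12 = 0.
Unit clause (p32') forces p32 = 0.
Unit clause (p33) forces p33 = 1.
Unit clause (p42') forces p42 = 0.
Unit clause (p43) forces p43 = 1.
But (p43') is also a unit clause — contradiction.
Backtrack on p22: now try p22 = 0.
Unit clause (p23) forces p23 = 1.
Unit clause (p13') forces p13 = 0.
Unit clause (p33') forces p33 = 0.
Unit clause (p32) forces p32 = 1.
Unit clause (p12') forces p12 = 0.
Unit clause (p42') forces p42 = 0.
Unit clause (p43) forces p43 = 1.
But (p43') is also a unit clause — contradiction.
Either choice for p22 ends in contradiction.
Either choice for p11 ends in contradiction.

UNSATISFIABLE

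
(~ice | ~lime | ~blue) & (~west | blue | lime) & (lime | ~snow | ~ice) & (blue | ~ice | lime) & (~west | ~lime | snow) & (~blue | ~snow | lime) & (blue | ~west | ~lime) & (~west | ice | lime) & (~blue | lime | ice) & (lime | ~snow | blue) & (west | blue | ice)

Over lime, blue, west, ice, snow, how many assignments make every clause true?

7

There are 2^5 = 32 truth assignments over (lime, blue, west, ice, snow).
Split on lime. With lime = 1, the clauses containing lime are satisfied and ~lime drops from the rest; 5 of the 2^4 = 16 assignments to the other variables satisfy what remains.
With lime = 0, by the same count on the reduced clause set, 2 assignments work.
(One model: lime=F, blue=T, west=F, ice=T, snow=F.)
Total: 5 + 2 = 7.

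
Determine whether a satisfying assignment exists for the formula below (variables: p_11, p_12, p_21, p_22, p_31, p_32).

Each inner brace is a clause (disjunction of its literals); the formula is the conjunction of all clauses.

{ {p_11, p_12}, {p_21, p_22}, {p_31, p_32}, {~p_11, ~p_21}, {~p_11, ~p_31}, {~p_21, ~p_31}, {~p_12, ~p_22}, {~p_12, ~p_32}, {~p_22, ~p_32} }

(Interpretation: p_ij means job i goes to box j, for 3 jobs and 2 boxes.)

No, unsatisfiable

Branch on p_11: set p_11 = 1.
(~p_21) alone gives p_21 = 0.
(p_22) alone gives p_22 = 1.
(~p_31) alone gives p_31 = 0.
(p_32) alone gives p_32 = 1.
That conflicts with the unit clause (~p_32).
That branch fails; take p_11 = 0 instead.
(p_12) alone gives p_12 = 1.
(~p_22) alone gives p_22 = 0.
(p_21) alone gives p_21 = 1.
(~p_31) alone gives p_31 = 0.
(p_32) alone gives p_32 = 1.
That conflicts with the unit clause (~p_32).
Both values of p_11 lead to a conflict.
No assignment satisfies every clause.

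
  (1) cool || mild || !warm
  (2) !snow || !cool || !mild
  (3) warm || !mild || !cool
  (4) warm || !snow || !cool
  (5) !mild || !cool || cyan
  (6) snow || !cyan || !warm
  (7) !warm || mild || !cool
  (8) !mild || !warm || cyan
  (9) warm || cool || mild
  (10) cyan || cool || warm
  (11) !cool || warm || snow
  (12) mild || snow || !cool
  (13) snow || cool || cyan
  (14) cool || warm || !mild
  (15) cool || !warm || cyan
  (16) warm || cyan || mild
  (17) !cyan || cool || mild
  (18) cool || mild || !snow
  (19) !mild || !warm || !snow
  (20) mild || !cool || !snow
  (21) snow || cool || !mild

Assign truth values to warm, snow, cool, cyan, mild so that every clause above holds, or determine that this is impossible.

Branch on cool: set cool = true.
Branch on snow: set snow = false.
The clause (warm) is unit, so warm = true.
The clause (!cyan) is unit, so cyan = false.
The clause (!mild) is unit, so mild = false.
But (mild) is also a unit clause — contradiction.
So snow must be the other value — set snow = true.
The clause (!mild) is unit, so mild = false.
But (mild) is also a unit clause — contradiction.
Either choice for snow ends in contradiction.
So cool must be the other value — set cool = false.
Branch on mild: set mild = true.
The clause (warm) is unit, so warm = true.
The clause (cyan) is unit, so cyan = true.
The clause (snow) is unit, so snow = true.
But (!snow) is also a unit clause — contradiction.
So mild must be the other value — set mild = false.
The clause (!warm) is unit, so warm = false.
But (warm) is also a unit clause — contradiction.
Either choice for mild ends in contradiction.
Either choice for cool ends in contradiction.

UNSATISFIABLE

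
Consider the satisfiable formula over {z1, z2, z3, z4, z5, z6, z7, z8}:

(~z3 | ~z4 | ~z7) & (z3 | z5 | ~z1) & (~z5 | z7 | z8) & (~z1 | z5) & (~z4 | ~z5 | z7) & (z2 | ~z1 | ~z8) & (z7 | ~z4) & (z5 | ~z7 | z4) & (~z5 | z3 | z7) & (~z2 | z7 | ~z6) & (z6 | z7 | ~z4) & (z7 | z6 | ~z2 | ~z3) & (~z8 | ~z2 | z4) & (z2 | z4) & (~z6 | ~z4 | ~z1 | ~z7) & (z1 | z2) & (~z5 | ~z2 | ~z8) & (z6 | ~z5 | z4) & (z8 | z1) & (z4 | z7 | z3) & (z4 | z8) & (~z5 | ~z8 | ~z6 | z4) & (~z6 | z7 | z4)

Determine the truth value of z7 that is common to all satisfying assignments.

True

Suppose z7 = 0.
From the singleton clause (~z4), z4 = 0.
From the singleton clause (z2), z2 = 1.
From the singleton clause (~z6), z6 = 0.
From the singleton clause (~z3), z3 = 0.
Now (z3) is unsatisfied and unit — conflict.
So every satisfying assignment has z7 = True.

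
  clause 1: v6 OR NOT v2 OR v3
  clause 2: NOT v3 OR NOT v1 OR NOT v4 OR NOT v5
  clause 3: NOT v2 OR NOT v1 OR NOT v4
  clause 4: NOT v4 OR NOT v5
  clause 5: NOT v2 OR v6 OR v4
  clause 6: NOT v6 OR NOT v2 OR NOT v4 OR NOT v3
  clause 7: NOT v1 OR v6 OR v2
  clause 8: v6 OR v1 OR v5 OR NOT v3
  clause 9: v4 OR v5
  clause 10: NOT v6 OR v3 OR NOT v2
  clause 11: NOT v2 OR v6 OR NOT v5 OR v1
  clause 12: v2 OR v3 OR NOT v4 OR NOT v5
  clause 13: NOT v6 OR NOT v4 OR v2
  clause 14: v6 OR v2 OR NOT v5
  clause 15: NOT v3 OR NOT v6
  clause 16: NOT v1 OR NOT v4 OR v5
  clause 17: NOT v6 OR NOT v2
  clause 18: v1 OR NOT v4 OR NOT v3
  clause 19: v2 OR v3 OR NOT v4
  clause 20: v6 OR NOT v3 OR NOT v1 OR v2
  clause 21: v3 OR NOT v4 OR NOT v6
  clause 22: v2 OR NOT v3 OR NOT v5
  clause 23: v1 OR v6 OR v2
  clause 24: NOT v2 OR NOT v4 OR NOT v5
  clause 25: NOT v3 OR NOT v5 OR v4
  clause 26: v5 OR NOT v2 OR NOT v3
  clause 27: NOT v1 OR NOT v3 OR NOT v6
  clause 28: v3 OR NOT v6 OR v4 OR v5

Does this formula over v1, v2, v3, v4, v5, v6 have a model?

Try v4 = false.
The clause (v5) is unit, so v5 = true.
The clause (NOT v3) is unit, so v3 = false.
Try v6 = true.
The clause (NOT v2) is unit, so v2 = false.
Every clause is now satisfied; v1 is unconstrained.
A satisfying assignment: v1 ↦ false,  v2 ↦ false,  v3 ↦ false,  v4 ↦ false,  v5 ↦ true,  v6 ↦ true.

Yes, satisfiable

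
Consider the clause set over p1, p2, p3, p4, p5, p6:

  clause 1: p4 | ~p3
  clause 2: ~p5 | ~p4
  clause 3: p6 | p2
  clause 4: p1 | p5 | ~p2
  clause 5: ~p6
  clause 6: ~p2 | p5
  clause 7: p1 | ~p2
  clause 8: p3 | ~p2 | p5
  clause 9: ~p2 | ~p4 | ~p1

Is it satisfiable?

Unit clause (~p6) forces p6 = 0.
Unit clause (p2) forces p2 = 1.
Unit clause (p5) forces p5 = 1.
Unit clause (~p4) forces p4 = 0.
Unit clause (~p3) forces p3 = 0.
Unit clause (p1) forces p1 = 1.
This assignment satisfies each clause.
A satisfying assignment: p1=1,  p2=1,  p3=0,  p4=0,  p5=1,  p6=0.

Satisfiable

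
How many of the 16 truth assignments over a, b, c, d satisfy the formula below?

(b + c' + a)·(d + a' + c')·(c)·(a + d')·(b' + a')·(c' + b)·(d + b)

1

There are 2^4 = 16 truth assignments over (a, b, c, d).
Split on d. With d = 1, the clauses containing d are satisfied and d' drops from the rest; 0 of the 2^3 = 8 assignments to the other variables satisfy what remains.
With d = 0, by the same count on the reduced clause set, 1 assignment works.
Total: 0 + 1 = 1.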